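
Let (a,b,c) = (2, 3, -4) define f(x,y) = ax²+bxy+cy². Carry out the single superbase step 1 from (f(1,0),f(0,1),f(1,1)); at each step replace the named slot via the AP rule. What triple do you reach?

start (2,-4,1) = (f(1,0),f(0,1),f(1,1))
replace slot 1: 2·((-4)+1) − 2 = -8 → (-8,-4,1)

-8,-4,1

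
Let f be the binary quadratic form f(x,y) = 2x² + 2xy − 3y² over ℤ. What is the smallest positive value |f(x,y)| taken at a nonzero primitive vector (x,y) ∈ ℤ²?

river: ρ → (-3,4,1)
river: ρ → (1,4,-3)
river: ρ → (-3,2,2)
river: ρ → (2,2,-3)
closes: descent 0, river 4
min |a| on river = 1

1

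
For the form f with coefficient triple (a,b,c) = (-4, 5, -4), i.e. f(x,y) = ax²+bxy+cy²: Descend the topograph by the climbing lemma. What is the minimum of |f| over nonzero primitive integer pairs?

translate: b→3 (≡-5 mod 8), so (4,-5,4)→(4,3,3)
flip: (4,3,3)→(3,-3,4)
translate: b→3 (≡-3 mod 6), so (3,-3,4)→(3,3,4)
reduced (well bottom): (3,3,4) with a≤c, −a<b≤a
well minimum |f| = |-3| = 3 (negative-definite)

3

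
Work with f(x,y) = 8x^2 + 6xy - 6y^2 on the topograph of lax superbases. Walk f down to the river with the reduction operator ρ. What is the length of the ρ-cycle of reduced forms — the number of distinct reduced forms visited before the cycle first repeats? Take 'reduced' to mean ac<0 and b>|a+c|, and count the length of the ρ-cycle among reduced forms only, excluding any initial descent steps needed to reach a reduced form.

D = 228, ⌊√D⌋ = 15
river: ρ → (-6,6,8)
river: ρ → (8,10,-4)
river: ρ → (-4,14,2)
river: ρ → (2,14,-4)
river: ρ → (-4,10,8)
river: ρ → (8,6,-6)
ρ-cycle length = 6 (tail of 0 descent steps not counted)

6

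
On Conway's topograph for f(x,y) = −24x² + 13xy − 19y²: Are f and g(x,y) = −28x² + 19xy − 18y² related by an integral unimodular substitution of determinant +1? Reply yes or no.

D₁ = -1655, D₂ = -1655
f is negative-definite; reduce −f:
−f: flip: (24,-13,19)→(19,13,24)
−f: reduced (well bottom): (19,13,24) with a≤c, −a<b≤a
flip sign back: reduced form of f is (-19,-13,-24)
g is negative-definite; reduce −g:
−g: flip: (28,-19,18)→(18,19,28)
−g: translate: b→-17 (≡19 mod 36), so (18,19,28)→(18,-17,27)
−g: reduced (well bottom): (18,-17,27) with a≤c, −a<b≤a
flip sign back: reduced form of g is (-18,17,-27)
reduced forms (-19, -13, -24) vs (-18, 17, -27) ⇒ inequivalent

no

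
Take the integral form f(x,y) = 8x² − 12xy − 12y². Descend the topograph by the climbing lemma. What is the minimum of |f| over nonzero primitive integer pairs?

descent: ρ → (-12,12,8)  [lands on river]
river: ρ → (8,20,-4)
river: ρ → (-4,20,8)
river: ρ → (8,12,-12)
closes: descent 1, river 4
min |a| on river = 4

4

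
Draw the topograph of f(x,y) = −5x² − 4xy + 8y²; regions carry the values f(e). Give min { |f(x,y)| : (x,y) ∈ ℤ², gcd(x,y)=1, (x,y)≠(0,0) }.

descent: ρ → (8,4,-5)  [lands on river]
river: ρ → (-5,6,7)
river: ρ → (7,8,-4)
river: ρ → (-4,8,7)
river: ρ → (7,6,-5)
river: ρ → (-5,4,8)
river: ρ → (8,12,-1)
river: ρ → (-1,12,8)
closes: descent 1, river 8
min |a| on river = 1

1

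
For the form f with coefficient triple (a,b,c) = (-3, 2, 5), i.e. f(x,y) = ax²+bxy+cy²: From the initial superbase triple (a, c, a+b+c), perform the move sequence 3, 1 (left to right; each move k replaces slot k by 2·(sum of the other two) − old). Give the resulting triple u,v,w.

start (-3,5,4) = (f(1,0),f(0,1),f(1,1))
replace slot 3: 2·((-3)+5) − 4 = 0 → (-3,5,0)
replace slot 1: 2·(5+0) − (-3) = 13 → (13,5,0)

13,5,0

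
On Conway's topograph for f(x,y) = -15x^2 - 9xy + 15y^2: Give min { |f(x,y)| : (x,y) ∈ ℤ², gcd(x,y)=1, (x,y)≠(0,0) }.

descent: ρ → (15,9,-15)  [lands on river]
river: ρ → (-15,21,9)
river: ρ → (9,15,-21)
river: ρ → (-21,27,3)
river: ρ → (3,27,-21)
river: ρ → (-21,15,9)
river: ρ → (9,21,-15)
river: ρ → (-15,9,15)
river: ρ → (15,21,-9)
river: ρ → (-9,15,21)
river: ρ → (21,27,-3)
river: ρ → (-3,27,21)
river: ρ → (21,15,-9)
river: ρ → (-9,21,15)
closes: descent 1, river 14
min |a| on river = 3

3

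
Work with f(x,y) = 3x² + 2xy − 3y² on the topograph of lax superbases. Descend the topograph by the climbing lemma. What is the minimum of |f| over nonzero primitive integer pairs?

river: ρ → (-3,4,2)
river: ρ → (2,4,-3)
river: ρ → (-3,2,3)
river: ρ → (3,4,-2)
river: ρ → (-2,4,3)
river: ρ → (3,2,-3)
closes: descent 0, river 6
min |a| on river = 2

2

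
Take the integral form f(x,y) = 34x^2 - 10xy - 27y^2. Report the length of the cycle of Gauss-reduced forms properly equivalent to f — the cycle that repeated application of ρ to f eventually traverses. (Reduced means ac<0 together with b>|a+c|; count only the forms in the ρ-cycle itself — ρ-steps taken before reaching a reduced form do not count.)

D = 3772, ⌊√D⌋ = 61
descent: ρ → (-27,10,34)  [lands on river]
river: ρ → (34,58,-3)
river: ρ → (-3,56,53)
river: ρ → (53,50,-6)
river: ρ → (-6,58,17)
river: ρ → (17,44,-27)
ρ-cycle length = 6 (tail of 1 descent step not counted)

6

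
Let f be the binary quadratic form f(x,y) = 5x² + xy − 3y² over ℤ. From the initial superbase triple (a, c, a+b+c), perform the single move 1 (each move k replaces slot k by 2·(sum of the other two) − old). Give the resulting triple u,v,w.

start (5,-3,3) = (f(1,0),f(0,1),f(1,1))
replace slot 1: 2·((-3)+3) − 5 = -5 → (-5,-3,3)

-5,-3,3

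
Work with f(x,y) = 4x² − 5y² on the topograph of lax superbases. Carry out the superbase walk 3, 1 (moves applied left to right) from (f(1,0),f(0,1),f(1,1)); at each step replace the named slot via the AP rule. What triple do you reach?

start (4,-5,-1) = (f(1,0),f(0,1),f(1,1))
replace slot 3: 2·(4+(-5)) − (-1) = -1 → (4,-5,-1)
replace slot 1: 2·((-5)+(-1)) − 4 = -16 → (-16,-5,-1)

-16,-5,-1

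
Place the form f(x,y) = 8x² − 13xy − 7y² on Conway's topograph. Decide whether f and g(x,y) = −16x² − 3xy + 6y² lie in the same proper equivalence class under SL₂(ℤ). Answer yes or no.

D₁ = 393, D₂ = 393
river cycle of f (length 16): (-7, 13, 8), (8, 19, -1), (-1, 19, 8), (8, 13, -7), (-7, 15, 6), (6, 9, -13), (-13, 17, 2), (2, 19, -4), (-4, 13, 14), (14, 15, -3), … (6 more)
river cycle of g (length 16): (6, 15, -7), (-7, 13, 8), (8, 19, -1), (-1, 19, 8), (8, 13, -7), (-7, 15, 6), (6, 9, -13), (-13, 17, 2), (2, 19, -4), (-4, 13, 14), … (6 more)
cycles coincide ⇒ equivalent

yes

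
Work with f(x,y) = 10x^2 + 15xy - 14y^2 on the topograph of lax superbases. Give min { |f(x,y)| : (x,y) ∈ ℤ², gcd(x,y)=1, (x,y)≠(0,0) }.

river: ρ → (-14,13,11)
river: ρ → (11,9,-16)
river: ρ → (-16,23,4)
river: ρ → (4,25,-10)
river: ρ → (-10,15,14)
river: ρ → (14,13,-11)
river: ρ → (-11,9,16)
river: ρ → (16,23,-4)
river: ρ → (-4,25,10)
river: ρ → (10,15,-14)
closes: descent 0, river 10
min |a| on river = 4

4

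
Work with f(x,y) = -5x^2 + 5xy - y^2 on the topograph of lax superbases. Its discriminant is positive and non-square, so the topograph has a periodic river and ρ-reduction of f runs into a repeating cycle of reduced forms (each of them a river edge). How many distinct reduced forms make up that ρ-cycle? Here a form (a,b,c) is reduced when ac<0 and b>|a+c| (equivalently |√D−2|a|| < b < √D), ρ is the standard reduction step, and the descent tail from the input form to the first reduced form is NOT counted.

D = 5, ⌊√D⌋ = 2
descent: ρ → (-1,1,1)  [lands on river]
river: ρ → (1,1,-1)
ρ-cycle length = 2 (tail of 1 descent step not counted)

2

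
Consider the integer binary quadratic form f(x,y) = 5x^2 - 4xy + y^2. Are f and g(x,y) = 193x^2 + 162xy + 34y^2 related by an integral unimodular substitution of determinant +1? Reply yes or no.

D₁ = -4, D₂ = -4
f: flip: (5,-4,1)→(1,4,5)
f: translate: b→0 (≡4 mod 2), so (1,4,5)→(1,0,1)
f: reduced (well bottom): (1,0,1) with a≤c, −a<b≤a
g: flip: (193,162,34)→(34,-162,193)
g: translate: b→-26 (≡-162 mod 68), so (34,-162,193)→(34,-26,5)
g: flip: (34,-26,5)→(5,26,34)
g: translate: b→-4 (≡26 mod 10), so (5,26,34)→(5,-4,1)
g: flip: (5,-4,1)→(1,4,5)
g: translate: b→0 (≡4 mod 2), so (1,4,5)→(1,0,1)
g: reduced (well bottom): (1,0,1) with a≤c, −a<b≤a
reduced forms (1, 0, 1) vs (1, 0, 1) ⇒ equivalent

yes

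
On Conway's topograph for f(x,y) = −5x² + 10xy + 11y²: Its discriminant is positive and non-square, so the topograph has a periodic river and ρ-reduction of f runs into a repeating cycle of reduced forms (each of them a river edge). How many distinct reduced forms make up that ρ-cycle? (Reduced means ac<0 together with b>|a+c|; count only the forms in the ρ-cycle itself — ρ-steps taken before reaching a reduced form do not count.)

D = 320, ⌊√D⌋ = 17
river: ρ → (11,12,-4)
river: ρ → (-4,12,11)
river: ρ → (11,10,-5)
river: ρ → (-5,10,11)
ρ-cycle length = 4 (tail of 0 descent steps not counted)

4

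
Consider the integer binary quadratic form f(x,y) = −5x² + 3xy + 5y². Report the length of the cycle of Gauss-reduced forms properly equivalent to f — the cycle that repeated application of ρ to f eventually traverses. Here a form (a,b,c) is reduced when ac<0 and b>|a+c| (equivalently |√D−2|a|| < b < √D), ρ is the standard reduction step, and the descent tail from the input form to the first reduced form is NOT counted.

D = 109, ⌊√D⌋ = 10
river: ρ → (5,7,-3)
river: ρ → (-3,5,7)
river: ρ → (7,9,-1)
river: ρ → (-1,9,7)
river: ρ → (7,5,-3)
river: ρ → (-3,7,5)
river: ρ → (5,3,-5)
river: ρ → (-5,7,3)
river: ρ → (3,5,-7)
river: ρ → (-7,9,1)
river: ρ → (1,9,-7)
river: ρ → (-7,5,3)
river: ρ → (3,7,-5)
river: ρ → (-5,3,5)
ρ-cycle length = 14 (tail of 0 descent steps not counted)

14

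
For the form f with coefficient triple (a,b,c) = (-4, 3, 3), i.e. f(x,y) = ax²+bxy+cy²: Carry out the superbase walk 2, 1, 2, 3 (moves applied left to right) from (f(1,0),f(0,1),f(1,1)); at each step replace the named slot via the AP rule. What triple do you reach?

start (-4,3,2) = (f(1,0),f(0,1),f(1,1))
replace slot 2: 2·((-4)+2) − 3 = -7 → (-4,-7,2)
replace slot 1: 2·((-7)+2) − (-4) = -6 → (-6,-7,2)
replace slot 2: 2·((-6)+2) − (-7) = -1 → (-6,-1,2)
replace slot 3: 2·((-6)+(-1)) − 2 = -16 → (-6,-1,-16)

-6,-1,-16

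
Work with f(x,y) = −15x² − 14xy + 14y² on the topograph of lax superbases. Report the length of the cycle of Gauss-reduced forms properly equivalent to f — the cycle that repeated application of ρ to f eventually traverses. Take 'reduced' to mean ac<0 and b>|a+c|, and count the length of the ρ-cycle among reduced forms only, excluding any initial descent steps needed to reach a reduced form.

D = 1036, ⌊√D⌋ = 32
descent: ρ → (14,14,-15)  [lands on river]
river: ρ → (-15,16,13)
river: ρ → (13,10,-18)
river: ρ → (-18,26,5)
river: ρ → (5,24,-23)
river: ρ → (-23,22,6)
river: ρ → (6,26,-15)
river: ρ → (-15,4,17)
river: ρ → (17,30,-2)
river: ρ → (-2,30,17)
river: ρ → (17,4,-15)
river: ρ → (-15,26,6)
river: ρ → (6,22,-23)
river: ρ → (-23,24,5)
river: ρ → (5,26,-18)
river: ρ → (-18,10,13)
river: ρ → (13,16,-15)
river: ρ → (-15,14,14)
ρ-cycle length = 18 (tail of 1 descent step not counted)

18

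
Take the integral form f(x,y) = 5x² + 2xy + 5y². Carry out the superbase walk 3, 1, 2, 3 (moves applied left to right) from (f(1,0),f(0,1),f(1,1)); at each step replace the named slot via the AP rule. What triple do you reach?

start (5,5,12) = (f(1,0),f(0,1),f(1,1))
replace slot 3: 2·(5+5) − 12 = 8 → (5,5,8)
replace slot 1: 2·(5+8) − 5 = 21 → (21,5,8)
replace slot 2: 2·(21+8) − 5 = 53 → (21,53,8)
replace slot 3: 2·(21+53) − 8 = 140 → (21,53,140)

21,53,140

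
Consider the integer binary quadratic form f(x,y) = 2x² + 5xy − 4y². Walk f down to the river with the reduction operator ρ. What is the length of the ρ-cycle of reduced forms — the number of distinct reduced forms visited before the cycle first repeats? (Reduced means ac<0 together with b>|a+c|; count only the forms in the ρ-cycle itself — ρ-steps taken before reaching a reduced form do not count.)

D = 57, ⌊√D⌋ = 7
river: ρ → (-4,3,3)
river: ρ → (3,3,-4)
river: ρ → (-4,5,2)
river: ρ → (2,7,-1)
river: ρ → (-1,7,2)
river: ρ → (2,5,-4)
ρ-cycle length = 6 (tail of 0 descent steps not counted)

6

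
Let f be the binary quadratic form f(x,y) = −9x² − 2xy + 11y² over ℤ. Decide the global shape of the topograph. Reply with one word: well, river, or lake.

D = b²−4ac = (-2)² − 4·(-9)·11 = 400
D = 20² is a perfect square ⇒ form factors over ℤ ⇒ lakes

lake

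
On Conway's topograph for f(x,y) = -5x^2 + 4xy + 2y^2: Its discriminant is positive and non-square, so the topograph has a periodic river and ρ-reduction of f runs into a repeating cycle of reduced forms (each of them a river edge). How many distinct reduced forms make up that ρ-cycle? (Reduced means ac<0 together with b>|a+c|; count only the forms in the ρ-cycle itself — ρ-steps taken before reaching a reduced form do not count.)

D = 56, ⌊√D⌋ = 7
river: ρ → (2,4,-5)
river: ρ → (-5,6,1)
river: ρ → (1,6,-5)
river: ρ → (-5,4,2)
ρ-cycle length = 4 (tail of 0 descent steps not counted)

4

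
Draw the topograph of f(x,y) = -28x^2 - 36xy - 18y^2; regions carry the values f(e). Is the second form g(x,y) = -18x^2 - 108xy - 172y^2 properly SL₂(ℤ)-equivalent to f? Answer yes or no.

D₁ = -720, D₂ = -720
f is negative-definite; reduce −f:
−f: translate: b→-20 (≡36 mod 56), so (28,36,18)→(28,-20,10)
−f: flip: (28,-20,10)→(10,20,28)
−f: translate: b→0 (≡20 mod 20), so (10,20,28)→(10,0,18)
−f: reduced (well bottom): (10,0,18) with a≤c, −a<b≤a
flip sign back: reduced form of f is (-10,0,-18)
g is negative-definite; reduce −g:
−g: translate: b→0 (≡108 mod 36), so (18,108,172)→(18,0,10)
−g: flip: (18,0,10)→(10,0,18)
−g: reduced (well bottom): (10,0,18) with a≤c, −a<b≤a
flip sign back: reduced form of g is (-10,0,-18)
reduced forms (-10, 0, -18) vs (-10, 0, -18) ⇒ equivalent

yes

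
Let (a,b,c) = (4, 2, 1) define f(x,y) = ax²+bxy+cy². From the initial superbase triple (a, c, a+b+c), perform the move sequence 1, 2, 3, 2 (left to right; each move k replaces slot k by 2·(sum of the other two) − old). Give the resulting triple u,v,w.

start (4,1,7) = (f(1,0),f(0,1),f(1,1))
replace slot 1: 2·(1+7) − 4 = 12 → (12,1,7)
replace slot 2: 2·(12+7) − 1 = 37 → (12,37,7)
replace slot 3: 2·(12+37) − 7 = 91 → (12,37,91)
replace slot 2: 2·(12+91) − 37 = 169 → (12,169,91)

12,169,91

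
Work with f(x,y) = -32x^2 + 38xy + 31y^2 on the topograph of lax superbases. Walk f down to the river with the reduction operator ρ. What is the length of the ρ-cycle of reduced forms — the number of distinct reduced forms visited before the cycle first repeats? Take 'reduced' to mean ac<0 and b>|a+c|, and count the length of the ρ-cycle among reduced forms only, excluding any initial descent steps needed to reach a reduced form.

D = 5412, ⌊√D⌋ = 73
river: ρ → (31,24,-39)
river: ρ → (-39,54,16)
river: ρ → (16,42,-57)
river: ρ → (-57,72,1)
river: ρ → (1,72,-57)
river: ρ → (-57,42,16)
river: ρ → (16,54,-39)
river: ρ → (-39,24,31)
river: ρ → (31,38,-32)
river: ρ → (-32,26,37)
river: ρ → (37,48,-21)
river: ρ → (-21,36,49)
river: ρ → (49,62,-8)
river: ρ → (-8,66,33)
river: ρ → (33,66,-8)
river: ρ → (-8,62,49)
river: ρ → (49,36,-21)
river: ρ → (-21,48,37)
river: ρ → (37,26,-32)
river: ρ → (-32,38,31)
ρ-cycle length = 20 (tail of 0 descent steps not counted)

20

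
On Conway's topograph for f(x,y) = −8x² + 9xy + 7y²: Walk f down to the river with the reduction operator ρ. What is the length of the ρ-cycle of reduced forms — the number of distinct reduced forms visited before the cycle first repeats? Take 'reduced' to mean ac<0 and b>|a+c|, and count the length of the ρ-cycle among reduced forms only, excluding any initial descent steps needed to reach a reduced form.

D = 305, ⌊√D⌋ = 17
river: ρ → (7,5,-10)
river: ρ → (-10,15,2)
river: ρ → (2,17,-2)
river: ρ → (-2,15,10)
river: ρ → (10,5,-7)
river: ρ → (-7,9,8)
river: ρ → (8,7,-8)
river: ρ → (-8,9,7)
ρ-cycle length = 8 (tail of 0 descent steps not counted)

8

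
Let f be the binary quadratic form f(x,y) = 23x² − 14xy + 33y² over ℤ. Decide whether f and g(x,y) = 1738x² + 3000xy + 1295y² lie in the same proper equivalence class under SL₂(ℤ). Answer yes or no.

D₁ = -2840, D₂ = -2840
f: reduced (well bottom): (23,-14,33) with a≤c, −a<b≤a
g: translate: b→-476 (≡3000 mod 3476), so (1738,3000,1295)→(1738,-476,33)
g: flip: (1738,-476,33)→(33,476,1738)
g: translate: b→14 (≡476 mod 66), so (33,476,1738)→(33,14,23)
g: flip: (33,14,23)→(23,-14,33)
g: reduced (well bottom): (23,-14,33) with a≤c, −a<b≤a
reduced forms (23, -14, 33) vs (23, -14, 33) ⇒ equivalent

yes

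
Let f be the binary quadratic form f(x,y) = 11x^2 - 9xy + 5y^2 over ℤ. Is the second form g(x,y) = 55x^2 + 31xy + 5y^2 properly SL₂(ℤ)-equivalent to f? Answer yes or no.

D₁ = -139, D₂ = -139
f: flip: (11,-9,5)→(5,9,11)
f: translate: b→-1 (≡9 mod 10), so (5,9,11)→(5,-1,7)
f: reduced (well bottom): (5,-1,7) with a≤c, −a<b≤a
g: flip: (55,31,5)→(5,-31,55)
g: translate: b→-1 (≡-31 mod 10), so (5,-31,55)→(5,-1,7)
g: reduced (well bottom): (5,-1,7) with a≤c, −a<b≤a
reduced forms (5, -1, 7) vs (5, -1, 7) ⇒ equivalent

yes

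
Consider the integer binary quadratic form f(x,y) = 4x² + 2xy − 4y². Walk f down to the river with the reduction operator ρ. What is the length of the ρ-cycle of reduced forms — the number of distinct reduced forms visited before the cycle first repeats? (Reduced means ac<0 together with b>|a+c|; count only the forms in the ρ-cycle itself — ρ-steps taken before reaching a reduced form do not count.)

D = 68, ⌊√D⌋ = 8
river: ρ → (-4,6,2)
river: ρ → (2,6,-4)
river: ρ → (-4,2,4)
river: ρ → (4,6,-2)
river: ρ → (-2,6,4)
river: ρ → (4,2,-4)
ρ-cycle length = 6 (tail of 0 descent steps not counted)

6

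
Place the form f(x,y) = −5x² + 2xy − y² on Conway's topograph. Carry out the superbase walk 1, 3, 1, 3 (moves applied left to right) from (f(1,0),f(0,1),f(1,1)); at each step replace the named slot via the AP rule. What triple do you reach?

start (-5,-1,-4) = (f(1,0),f(0,1),f(1,1))
replace slot 1: 2·((-1)+(-4)) − (-5) = -5 → (-5,-1,-4)
replace slot 3: 2·((-5)+(-1)) − (-4) = -8 → (-5,-1,-8)
replace slot 1: 2·((-1)+(-8)) − (-5) = -13 → (-13,-1,-8)
replace slot 3: 2·((-13)+(-1)) − (-8) = -20 → (-13,-1,-20)

-13,-1,-20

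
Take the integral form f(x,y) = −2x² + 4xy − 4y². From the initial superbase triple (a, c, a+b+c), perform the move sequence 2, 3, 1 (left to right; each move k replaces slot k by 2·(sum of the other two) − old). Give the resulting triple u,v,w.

start (-2,-4,-2) = (f(1,0),f(0,1),f(1,1))
replace slot 2: 2·((-2)+(-2)) − (-4) = -4 → (-2,-4,-2)
replace slot 3: 2·((-2)+(-4)) − (-2) = -10 → (-2,-4,-10)
replace slot 1: 2·((-4)+(-10)) − (-2) = -26 → (-26,-4,-10)

-26,-4,-10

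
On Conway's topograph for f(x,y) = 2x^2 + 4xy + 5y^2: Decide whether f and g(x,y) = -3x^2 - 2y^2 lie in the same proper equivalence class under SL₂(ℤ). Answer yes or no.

D₁ = -24, D₂ = -24
f: translate: b→0 (≡4 mod 4), so (2,4,5)→(2,0,3)
f: reduced (well bottom): (2,0,3) with a≤c, −a<b≤a
g is negative-definite; reduce −g:
−g: flip: (3,0,2)→(2,0,3)
−g: reduced (well bottom): (2,0,3) with a≤c, −a<b≤a
flip sign back: reduced form of g is (-2,0,-3)
reduced forms (2, 0, 3) vs (-2, 0, -3) ⇒ inequivalent

no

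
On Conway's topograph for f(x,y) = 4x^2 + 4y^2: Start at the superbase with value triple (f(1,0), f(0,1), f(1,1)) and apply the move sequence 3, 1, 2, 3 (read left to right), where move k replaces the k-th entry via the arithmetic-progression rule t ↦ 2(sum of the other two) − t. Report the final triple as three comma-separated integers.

start (4,4,8) = (f(1,0),f(0,1),f(1,1))
replace slot 3: 2·(4+4) − 8 = 8 → (4,4,8)
replace slot 1: 2·(4+8) − 4 = 20 → (20,4,8)
replace slot 2: 2·(20+8) − 4 = 52 → (20,52,8)
replace slot 3: 2·(20+52) − 8 = 136 → (20,52,136)

20,52,136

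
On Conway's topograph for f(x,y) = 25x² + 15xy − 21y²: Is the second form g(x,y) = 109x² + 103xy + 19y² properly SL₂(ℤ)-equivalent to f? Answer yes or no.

D₁ = 2325, D₂ = 2325
river cycle of f (length 12): (-21, 27, 19), (19, 11, -29), (-29, 47, 1), (1, 47, -29), (-29, 11, 19), (19, 27, -21), (-21, 15, 25), (25, 35, -11), (-11, 31, 31), (31, 31, -11), … (2 more)
river cycle of g (length 12): (19, 11, -29), (-29, 47, 1), (1, 47, -29), (-29, 11, 19), (19, 27, -21), (-21, 15, 25), (25, 35, -11), (-11, 31, 31), (31, 31, -11), (-11, 35, 25), … (2 more)
cycles coincide ⇒ equivalent

yes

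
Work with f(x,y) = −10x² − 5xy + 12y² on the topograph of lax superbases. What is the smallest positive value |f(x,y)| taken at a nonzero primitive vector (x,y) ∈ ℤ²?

descent: ρ → (12,5,-10)  [lands on river]
river: ρ → (-10,15,7)
river: ρ → (7,13,-12)
river: ρ → (-12,11,8)
river: ρ → (8,21,-2)
river: ρ → (-2,19,18)
river: ρ → (18,17,-3)
river: ρ → (-3,19,12)
closes: descent 1, river 8
min |a| on river = 2

2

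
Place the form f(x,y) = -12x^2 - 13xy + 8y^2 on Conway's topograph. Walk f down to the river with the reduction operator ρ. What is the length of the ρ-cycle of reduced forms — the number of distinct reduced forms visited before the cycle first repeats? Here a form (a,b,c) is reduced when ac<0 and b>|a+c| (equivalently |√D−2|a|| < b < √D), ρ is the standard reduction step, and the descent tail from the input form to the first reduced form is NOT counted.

D = 553, ⌊√D⌋ = 23
descent: ρ → (8,13,-12)  [lands on river]
river: ρ → (-12,11,9)
river: ρ → (9,7,-14)
river: ρ → (-14,21,2)
river: ρ → (2,23,-3)
river: ρ → (-3,19,16)
river: ρ → (16,13,-6)
river: ρ → (-6,23,1)
river: ρ → (1,23,-6)
river: ρ → (-6,13,16)
river: ρ → (16,19,-3)
river: ρ → (-3,23,2)
river: ρ → (2,21,-14)
river: ρ → (-14,7,9)
river: ρ → (9,11,-12)
river: ρ → (-12,13,8)
river: ρ → (8,19,-6)
river: ρ → (-6,17,11)
river: ρ → (11,5,-12)
river: ρ → (-12,19,4)
river: ρ → (4,21,-7)
river: ρ → (-7,21,4)
river: ρ → (4,19,-12)
river: ρ → (-12,5,11)
river: ρ → (11,17,-6)
river: ρ → (-6,19,8)
ρ-cycle length = 26 (tail of 1 descent step not counted)

26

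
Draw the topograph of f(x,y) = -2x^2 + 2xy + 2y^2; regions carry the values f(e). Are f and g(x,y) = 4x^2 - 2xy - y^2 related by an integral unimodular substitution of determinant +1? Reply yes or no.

D₁ = 20, D₂ = 20
river cycle of f (length 2): (2, 2, -2), (-2, 2, 2)
river cycle of g (length 2): (-1, 4, 1), (1, 4, -1)
cycles differ ⇒ inequivalent

no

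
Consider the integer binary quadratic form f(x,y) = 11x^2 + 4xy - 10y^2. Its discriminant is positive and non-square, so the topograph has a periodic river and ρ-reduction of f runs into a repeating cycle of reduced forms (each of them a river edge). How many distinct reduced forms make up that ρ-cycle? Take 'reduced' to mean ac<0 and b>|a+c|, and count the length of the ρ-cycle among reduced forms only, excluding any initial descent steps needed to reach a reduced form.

D = 456, ⌊√D⌋ = 21
river: ρ → (-10,16,5)
river: ρ → (5,14,-13)
river: ρ → (-13,12,6)
river: ρ → (6,12,-13)
river: ρ → (-13,14,5)
river: ρ → (5,16,-10)
river: ρ → (-10,4,11)
river: ρ → (11,18,-3)
river: ρ → (-3,18,11)
river: ρ → (11,4,-10)
ρ-cycle length = 10 (tail of 0 descent steps not counted)

10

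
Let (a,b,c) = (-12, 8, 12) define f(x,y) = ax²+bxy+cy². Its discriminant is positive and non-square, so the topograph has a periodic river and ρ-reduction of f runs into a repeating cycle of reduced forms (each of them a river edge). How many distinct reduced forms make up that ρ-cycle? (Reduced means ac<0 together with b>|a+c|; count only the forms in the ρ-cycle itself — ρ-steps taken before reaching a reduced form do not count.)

D = 640, ⌊√D⌋ = 25
river: ρ → (12,16,-8)
river: ρ → (-8,16,12)
river: ρ → (12,8,-12)
river: ρ → (-12,16,8)
river: ρ → (8,16,-12)
river: ρ → (-12,8,12)
ρ-cycle length = 6 (tail of 0 descent steps not counted)

6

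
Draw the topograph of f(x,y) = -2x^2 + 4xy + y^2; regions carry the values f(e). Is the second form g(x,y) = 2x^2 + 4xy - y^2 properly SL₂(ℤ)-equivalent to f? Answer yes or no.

D₁ = 24, D₂ = 24
river cycle of f (length 2): (1, 4, -2), (-2, 4, 1)
river cycle of g (length 2): (-1, 4, 2), (2, 4, -1)
cycles differ ⇒ inequivalent

no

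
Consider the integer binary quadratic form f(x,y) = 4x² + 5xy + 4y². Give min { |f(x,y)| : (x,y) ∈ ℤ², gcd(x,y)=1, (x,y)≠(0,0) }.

translate: b→-3 (≡5 mod 8), so (4,5,4)→(4,-3,3)
flip: (4,-3,3)→(3,3,4)
reduced (well bottom): (3,3,4) with a≤c, −a<b≤a
well minimum = a = 3

3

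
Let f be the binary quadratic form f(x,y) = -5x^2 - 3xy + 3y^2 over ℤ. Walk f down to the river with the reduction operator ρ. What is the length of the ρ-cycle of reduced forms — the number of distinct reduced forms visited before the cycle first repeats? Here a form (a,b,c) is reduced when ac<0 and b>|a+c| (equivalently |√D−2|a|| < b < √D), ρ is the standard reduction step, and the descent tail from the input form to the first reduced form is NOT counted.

D = 69, ⌊√D⌋ = 8
descent: ρ → (3,3,-5)  [lands on river]
river: ρ → (-5,7,1)
river: ρ → (1,7,-5)
river: ρ → (-5,3,3)
ρ-cycle length = 4 (tail of 1 descent step not counted)

4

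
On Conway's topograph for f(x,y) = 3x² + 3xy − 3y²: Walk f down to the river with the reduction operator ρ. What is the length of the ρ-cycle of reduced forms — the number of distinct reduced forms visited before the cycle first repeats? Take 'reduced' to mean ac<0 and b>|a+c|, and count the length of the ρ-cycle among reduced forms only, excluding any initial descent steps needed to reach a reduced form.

D = 45, ⌊√D⌋ = 6
river: ρ → (-3,3,3)
river: ρ → (3,3,-3)
ρ-cycle length = 2 (tail of 0 descent steps not counted)

2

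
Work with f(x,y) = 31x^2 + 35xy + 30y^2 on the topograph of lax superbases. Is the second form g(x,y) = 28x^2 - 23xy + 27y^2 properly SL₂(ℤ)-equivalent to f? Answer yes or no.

D₁ = -2495, D₂ = -2495
f: translate: b→-27 (≡35 mod 62), so (31,35,30)→(31,-27,26)
f: flip: (31,-27,26)→(26,27,31)
f: translate: b→-25 (≡27 mod 52), so (26,27,31)→(26,-25,30)
f: reduced (well bottom): (26,-25,30) with a≤c, −a<b≤a
g: flip: (28,-23,27)→(27,23,28)
g: reduced (well bottom): (27,23,28) with a≤c, −a<b≤a
reduced forms (26, -25, 30) vs (27, 23, 28) ⇒ inequivalent

no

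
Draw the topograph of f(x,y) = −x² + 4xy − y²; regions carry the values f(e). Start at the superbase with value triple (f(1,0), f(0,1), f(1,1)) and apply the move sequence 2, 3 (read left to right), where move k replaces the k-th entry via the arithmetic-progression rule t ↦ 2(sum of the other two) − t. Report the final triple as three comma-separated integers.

start (-1,-1,2) = (f(1,0),f(0,1),f(1,1))
replace slot 2: 2·((-1)+2) − (-1) = 3 → (-1,3,2)
replace slot 3: 2·((-1)+3) − 2 = 2 → (-1,3,2)

-1,3,2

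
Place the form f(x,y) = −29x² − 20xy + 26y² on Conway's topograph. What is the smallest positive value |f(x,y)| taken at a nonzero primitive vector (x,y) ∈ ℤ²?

descent: ρ → (26,20,-29)  [lands on river]
river: ρ → (-29,38,17)
river: ρ → (17,30,-37)
river: ρ → (-37,44,10)
river: ρ → (10,56,-7)
river: ρ → (-7,56,10)
river: ρ → (10,44,-37)
river: ρ → (-37,30,17)
river: ρ → (17,38,-29)
river: ρ → (-29,20,26)
river: ρ → (26,32,-23)
river: ρ → (-23,14,35)
river: ρ → (35,56,-2)
river: ρ → (-2,56,35)
river: ρ → (35,14,-23)
river: ρ → (-23,32,26)
closes: descent 1, river 16
min |a| on river = 2

2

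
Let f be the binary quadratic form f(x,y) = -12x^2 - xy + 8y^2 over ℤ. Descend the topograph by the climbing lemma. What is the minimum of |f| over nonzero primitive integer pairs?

descent: ρ → (8,17,-3)  [lands on river]
river: ρ → (-3,19,2)
river: ρ → (2,17,-12)
river: ρ → (-12,7,7)
river: ρ → (7,7,-12)
river: ρ → (-12,17,2)
river: ρ → (2,19,-3)
river: ρ → (-3,17,8)
river: ρ → (8,15,-5)
river: ρ → (-5,15,8)
closes: descent 1, river 10
min |a| on river = 2

2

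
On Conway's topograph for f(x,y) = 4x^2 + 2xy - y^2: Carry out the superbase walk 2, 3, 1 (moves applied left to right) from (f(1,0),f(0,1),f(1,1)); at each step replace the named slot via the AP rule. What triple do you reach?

start (4,-1,5) = (f(1,0),f(0,1),f(1,1))
replace slot 2: 2·(4+5) − (-1) = 19 → (4,19,5)
replace slot 3: 2·(4+19) − 5 = 41 → (4,19,41)
replace slot 1: 2·(19+41) − 4 = 116 → (116,19,41)

116,19,41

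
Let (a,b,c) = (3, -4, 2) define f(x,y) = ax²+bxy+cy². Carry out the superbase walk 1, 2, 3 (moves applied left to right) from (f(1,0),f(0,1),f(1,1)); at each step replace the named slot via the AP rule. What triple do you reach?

start (3,2,1) = (f(1,0),f(0,1),f(1,1))
replace slot 1: 2·(2+1) − 3 = 3 → (3,2,1)
replace slot 2: 2·(3+1) − 2 = 6 → (3,6,1)
replace slot 3: 2·(3+6) − 1 = 17 → (3,6,17)

3,6,17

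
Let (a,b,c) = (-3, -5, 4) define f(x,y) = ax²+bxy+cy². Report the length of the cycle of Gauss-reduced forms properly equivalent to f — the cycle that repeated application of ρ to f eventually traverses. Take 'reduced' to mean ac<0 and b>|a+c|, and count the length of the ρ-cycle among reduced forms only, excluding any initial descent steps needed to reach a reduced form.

D = 73, ⌊√D⌋ = 8
descent: ρ → (4,5,-3)  [lands on river]
river: ρ → (-3,7,2)
river: ρ → (2,5,-6)
river: ρ → (-6,7,1)
river: ρ → (1,7,-6)
river: ρ → (-6,5,2)
river: ρ → (2,7,-3)
river: ρ → (-3,5,4)
river: ρ → (4,3,-4)
river: ρ → (-4,5,3)
river: ρ → (3,7,-2)
river: ρ → (-2,5,6)
river: ρ → (6,7,-1)
river: ρ → (-1,7,6)
river: ρ → (6,5,-2)
river: ρ → (-2,7,3)
river: ρ → (3,5,-4)
river: ρ → (-4,3,4)
ρ-cycle length = 18 (tail of 1 descent step not counted)

18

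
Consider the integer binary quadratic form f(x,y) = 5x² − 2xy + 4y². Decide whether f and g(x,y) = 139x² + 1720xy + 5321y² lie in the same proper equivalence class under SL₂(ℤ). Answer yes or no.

D₁ = -76, D₂ = -76
f: flip: (5,-2,4)→(4,2,5)
f: reduced (well bottom): (4,2,5) with a≤c, −a<b≤a
g: translate: b→52 (≡1720 mod 278), so (139,1720,5321)→(139,52,5)
g: flip: (139,52,5)→(5,-52,139)
g: translate: b→-2 (≡-52 mod 10), so (5,-52,139)→(5,-2,4)
g: flip: (5,-2,4)→(4,2,5)
g: reduced (well bottom): (4,2,5) with a≤c, −a<b≤a
reduced forms (4, 2, 5) vs (4, 2, 5) ⇒ equivalent

yes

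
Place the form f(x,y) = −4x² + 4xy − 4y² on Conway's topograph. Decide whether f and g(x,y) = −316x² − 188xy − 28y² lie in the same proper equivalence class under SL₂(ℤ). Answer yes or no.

D₁ = -48, D₂ = -48
f is negative-definite; reduce −f:
−f: translate: b→4 (≡-4 mod 8), so (4,-4,4)→(4,4,4)
−f: reduced (well bottom): (4,4,4) with a≤c, −a<b≤a
flip sign back: reduced form of f is (-4,-4,-4)
g is negative-definite; reduce −g:
−g: flip: (316,188,28)→(28,-188,316)
−g: translate: b→-20 (≡-188 mod 56), so (28,-188,316)→(28,-20,4)
−g: flip: (28,-20,4)→(4,20,28)
−g: translate: b→4 (≡20 mod 8), so (4,20,28)→(4,4,4)
−g: reduced (well bottom): (4,4,4) with a≤c, −a<b≤a
flip sign back: reduced form of g is (-4,-4,-4)
reduced forms (-4, -4, -4) vs (-4, -4, -4) ⇒ equivalent

yes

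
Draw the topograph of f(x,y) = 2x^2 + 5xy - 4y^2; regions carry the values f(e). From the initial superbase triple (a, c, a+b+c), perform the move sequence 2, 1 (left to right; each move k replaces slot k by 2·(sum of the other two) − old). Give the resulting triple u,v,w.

start (2,-4,3) = (f(1,0),f(0,1),f(1,1))
replace slot 2: 2·(2+3) − (-4) = 14 → (2,14,3)
replace slot 1: 2·(14+3) − 2 = 32 → (32,14,3)

32,14,3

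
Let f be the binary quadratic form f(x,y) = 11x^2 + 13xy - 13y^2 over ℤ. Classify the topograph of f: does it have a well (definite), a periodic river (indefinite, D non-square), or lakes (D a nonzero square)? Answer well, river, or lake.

D = b²−4ac = 13² − 4·11·(-13) = 741
D > 0 non-square ⇒ indefinite ⇒ periodic river

river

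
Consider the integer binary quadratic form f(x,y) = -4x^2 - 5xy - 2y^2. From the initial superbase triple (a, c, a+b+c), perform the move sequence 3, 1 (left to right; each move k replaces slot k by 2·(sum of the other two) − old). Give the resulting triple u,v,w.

start (-4,-2,-11) = (f(1,0),f(0,1),f(1,1))
replace slot 3: 2·((-4)+(-2)) − (-11) = -1 → (-4,-2,-1)
replace slot 1: 2·((-2)+(-1)) − (-4) = -2 → (-2,-2,-1)

-2,-2,-1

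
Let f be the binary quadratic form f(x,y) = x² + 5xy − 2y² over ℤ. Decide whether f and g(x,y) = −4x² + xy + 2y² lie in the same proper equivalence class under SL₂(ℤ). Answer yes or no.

D₁ = 33, D₂ = 33
river cycle of f (length 4): (-2, 3, 3), (3, 3, -2), (-2, 5, 1), (1, 5, -2)
river cycle of g (length 4): (2, 3, -3), (-3, 3, 2), (2, 5, -1), (-1, 5, 2)
cycles differ ⇒ inequivalent

no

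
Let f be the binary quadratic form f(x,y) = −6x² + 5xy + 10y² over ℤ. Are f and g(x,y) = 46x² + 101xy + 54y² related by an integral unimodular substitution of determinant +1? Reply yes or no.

D₁ = 265, D₂ = 265
river cycle of f (length 22): (10, 15, -1), (-1, 15, 10), (10, 5, -6), (-6, 7, 9), (9, 11, -4), (-4, 13, 6), (6, 11, -6), (-6, 13, 4), (4, 11, -9), (-9, 7, 6), … (12 more)
river cycle of g (length 22): (-1, 15, 10), (10, 5, -6), (-6, 7, 9), (9, 11, -4), (-4, 13, 6), (6, 11, -6), (-6, 13, 4), (4, 11, -9), (-9, 7, 6), (6, 5, -10), … (12 more)
cycles coincide ⇒ equivalent

yes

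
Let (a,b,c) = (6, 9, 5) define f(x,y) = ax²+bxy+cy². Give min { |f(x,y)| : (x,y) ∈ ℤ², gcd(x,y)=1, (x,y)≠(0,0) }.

translate: b→-3 (≡9 mod 12), so (6,9,5)→(6,-3,2)
flip: (6,-3,2)→(2,3,6)
translate: b→-1 (≡3 mod 4), so (2,3,6)→(2,-1,5)
reduced (well bottom): (2,-1,5) with a≤c, −a<b≤a
well minimum = a = 2

2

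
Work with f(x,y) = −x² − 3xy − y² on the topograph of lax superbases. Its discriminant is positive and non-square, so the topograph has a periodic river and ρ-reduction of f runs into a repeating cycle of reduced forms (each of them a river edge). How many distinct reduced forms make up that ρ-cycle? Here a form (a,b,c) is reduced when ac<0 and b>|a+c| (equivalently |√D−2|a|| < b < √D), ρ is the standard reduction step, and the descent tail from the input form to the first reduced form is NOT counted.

D = 5, ⌊√D⌋ = 2
descent: ρ → (-1,1,1)  [lands on river]
river: ρ → (1,1,-1)
ρ-cycle length = 2 (tail of 1 descent step not counted)

2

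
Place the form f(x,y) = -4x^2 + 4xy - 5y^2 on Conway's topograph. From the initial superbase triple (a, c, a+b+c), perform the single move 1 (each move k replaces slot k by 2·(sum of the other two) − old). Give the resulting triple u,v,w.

start (-4,-5,-5) = (f(1,0),f(0,1),f(1,1))
replace slot 1: 2·((-5)+(-5)) − (-4) = -16 → (-16,-5,-5)

-16,-5,-5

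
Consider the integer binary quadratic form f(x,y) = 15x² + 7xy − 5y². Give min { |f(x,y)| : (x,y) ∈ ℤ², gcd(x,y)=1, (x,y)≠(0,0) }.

descent: ρ → (-5,13,9)  [lands on river]
river: ρ → (9,5,-9)
river: ρ → (-9,13,5)
river: ρ → (5,17,-3)
river: ρ → (-3,13,15)
river: ρ → (15,17,-1)
river: ρ → (-1,17,15)
river: ρ → (15,13,-3)
river: ρ → (-3,17,5)
river: ρ → (5,13,-9)
river: ρ → (-9,5,9)
river: ρ → (9,13,-5)
river: ρ → (-5,17,3)
river: ρ → (3,13,-15)
river: ρ → (-15,17,1)
river: ρ → (1,17,-15)
river: ρ → (-15,13,3)
river: ρ → (3,17,-5)
closes: descent 1, river 18
min |a| on river = 1

1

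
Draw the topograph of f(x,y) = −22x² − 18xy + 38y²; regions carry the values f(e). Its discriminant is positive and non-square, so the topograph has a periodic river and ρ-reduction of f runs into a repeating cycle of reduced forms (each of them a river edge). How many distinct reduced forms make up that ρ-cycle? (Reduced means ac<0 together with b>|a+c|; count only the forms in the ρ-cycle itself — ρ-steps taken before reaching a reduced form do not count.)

D = 3668, ⌊√D⌋ = 60
descent: ρ → (38,18,-22)  [lands on river]
river: ρ → (-22,26,34)
river: ρ → (34,42,-14)
river: ρ → (-14,42,34)
river: ρ → (34,26,-22)
river: ρ → (-22,18,38)
river: ρ → (38,58,-2)
river: ρ → (-2,58,38)
ρ-cycle length = 8 (tail of 1 descent step not counted)

8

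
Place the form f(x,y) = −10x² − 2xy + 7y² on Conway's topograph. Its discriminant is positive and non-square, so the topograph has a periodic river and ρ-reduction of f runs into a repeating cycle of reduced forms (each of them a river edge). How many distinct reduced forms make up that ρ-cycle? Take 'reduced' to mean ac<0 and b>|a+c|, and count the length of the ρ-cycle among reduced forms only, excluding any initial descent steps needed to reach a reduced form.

D = 284, ⌊√D⌋ = 16
descent: ρ → (7,16,-1)  [lands on river]
river: ρ → (-1,16,7)
river: ρ → (7,12,-5)
river: ρ → (-5,8,11)
river: ρ → (11,14,-2)
river: ρ → (-2,14,11)
river: ρ → (11,8,-5)
river: ρ → (-5,12,7)
ρ-cycle length = 8 (tail of 1 descent step not counted)

8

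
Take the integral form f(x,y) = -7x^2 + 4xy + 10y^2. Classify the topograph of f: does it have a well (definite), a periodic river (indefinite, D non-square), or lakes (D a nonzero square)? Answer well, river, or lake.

D = b²−4ac = 4² − 4·(-7)·10 = 296
D > 0 non-square ⇒ indefinite ⇒ periodic river

river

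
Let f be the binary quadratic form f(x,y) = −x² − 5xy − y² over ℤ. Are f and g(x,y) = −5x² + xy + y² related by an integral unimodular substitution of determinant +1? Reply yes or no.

D₁ = 21, D₂ = 21
river cycle of f (length 2): (-1, 3, 3), (3, 3, -1)
river cycle of g (length 2): (1, 3, -3), (-3, 3, 1)
cycles differ ⇒ inequivalent

no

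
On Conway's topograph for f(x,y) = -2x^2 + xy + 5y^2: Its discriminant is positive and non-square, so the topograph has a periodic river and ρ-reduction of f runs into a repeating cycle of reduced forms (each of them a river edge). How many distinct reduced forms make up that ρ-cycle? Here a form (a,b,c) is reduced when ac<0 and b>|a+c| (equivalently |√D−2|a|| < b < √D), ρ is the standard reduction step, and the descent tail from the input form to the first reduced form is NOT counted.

D = 41, ⌊√D⌋ = 6
descent: ρ → (5,-1,-2)
descent: ρ → (-2,5,2)  [lands on river]
river: ρ → (2,3,-4)
river: ρ → (-4,5,1)
river: ρ → (1,5,-4)
river: ρ → (-4,3,2)
river: ρ → (2,5,-2)
river: ρ → (-2,3,4)
river: ρ → (4,5,-1)
river: ρ → (-1,5,4)
river: ρ → (4,3,-2)
ρ-cycle length = 10 (tail of 2 descent steps not counted)

10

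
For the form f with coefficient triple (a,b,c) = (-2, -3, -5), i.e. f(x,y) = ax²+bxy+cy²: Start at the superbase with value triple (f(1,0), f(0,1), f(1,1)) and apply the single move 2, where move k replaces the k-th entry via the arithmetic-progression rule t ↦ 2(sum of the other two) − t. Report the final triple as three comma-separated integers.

start (-2,-5,-10) = (f(1,0),f(0,1),f(1,1))
replace slot 2: 2·((-2)+(-10)) − (-5) = -19 → (-2,-19,-10)

-2,-19,-10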